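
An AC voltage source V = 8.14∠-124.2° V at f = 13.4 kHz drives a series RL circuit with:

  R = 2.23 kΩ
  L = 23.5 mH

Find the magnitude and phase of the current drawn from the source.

Step 1 — Angular frequency: ω = 2π·f = 2π·1.34e+04 = 8.419e+04 rad/s.
Step 2 — Component impedances:
  R: Z = R = 2230 Ω
  L: Z = jωL = j·8.419e+04·0.0235 = 0 + j1979 Ω
Step 3 — Series combination: Z_total = R + L = 2230 + j1979 Ω = 2981∠41.6° Ω.
Step 4 — Source phasor: V = 8.14∠-124.2° V = -4.575 - j6.732 V.
Step 5 — Ohm's law: I = V / Z_total = (-4.575 - j6.732) / (2230 + j1979) = -0.002647 - j0.0006707 A.
Step 6 — Convert to polar: |I| = 0.00273 A, ∠I = -165.8°.

I = 0.00273∠-165.8° A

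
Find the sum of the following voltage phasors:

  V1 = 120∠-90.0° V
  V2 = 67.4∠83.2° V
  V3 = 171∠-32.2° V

Step 1 — Convert each phasor to rectangular form:
  V1 = 120·(cos(-90.0°) + j·sin(-90.0°)) = 0 - j120 V
  V2 = 67.4·(cos(83.2°) + j·sin(83.2°)) = 7.98 + j66.93 V
  V3 = 171·(cos(-32.2°) + j·sin(-32.2°)) = 144.7 - j91.12 V
Step 2 — Sum components: V_total = 152.7 - j144.2 V.
Step 3 — Convert to polar: |V_total| = 210 V, ∠V_total = -43.4°.

V_total = 210∠-43.4° V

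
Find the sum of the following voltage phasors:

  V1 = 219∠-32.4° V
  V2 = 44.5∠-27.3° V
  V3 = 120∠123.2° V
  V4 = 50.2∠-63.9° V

Step 1 — Convert each phasor to rectangular form:
  V1 = 219·(cos(-32.4°) + j·sin(-32.4°)) = 184.9 - j117.3 V
  V2 = 44.5·(cos(-27.3°) + j·sin(-27.3°)) = 39.54 - j20.41 V
  V3 = 120·(cos(123.2°) + j·sin(123.2°)) = -65.71 + j100.4 V
  V4 = 50.2·(cos(-63.9°) + j·sin(-63.9°)) = 22.08 - j45.08 V
Step 2 — Sum components: V_total = 180.8 - j82.43 V.
Step 3 — Convert to polar: |V_total| = 198.7 V, ∠V_total = -24.5°.

V_total = 198.7∠-24.5° V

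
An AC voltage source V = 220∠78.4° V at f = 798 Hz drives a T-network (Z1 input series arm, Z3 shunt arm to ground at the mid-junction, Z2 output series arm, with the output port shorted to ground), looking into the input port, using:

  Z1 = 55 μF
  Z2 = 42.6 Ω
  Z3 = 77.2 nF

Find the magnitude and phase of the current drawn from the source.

Step 1 — Angular frequency: ω = 2π·f = 2π·798 = 5014 rad/s.
Step 2 — Component impedances:
  Z1: Z = 1/(jωC) = -j/(ω·C) = 0 - j3.626 Ω
  Z2: Z = R = 42.6 Ω
  Z3: Z = 1/(jωC) = -j/(ω·C) = 0 - j2583 Ω
Step 3 — With the output port shorted to ground, the output series arm Z2 runs from the junction to ground; the shunt arm Z3 also runs from the junction to ground. They appear in parallel: Z3 || Z2 = 42.59 - j0.7023 Ω.
Step 4 — Series with input arm Z1: Z_in = Z1 + (Z3 || Z2) = 42.59 - j4.328 Ω = 42.81∠-5.8° Ω.
Step 5 — Source phasor: V = 220∠78.4° V = 44.24 + j215.5 V.
Step 6 — Ohm's law: I = V / Z_total = (44.24 + j215.5) / (42.59 - j4.328) = 0.5191 + j5.113 A.
Step 7 — Convert to polar: |I| = 5.139 A, ∠I = 84.2°.

I = 5.139∠84.2° A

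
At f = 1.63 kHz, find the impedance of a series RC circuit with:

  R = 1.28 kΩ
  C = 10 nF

Step 1 — Angular frequency: ω = 2π·f = 2π·1630 = 1.024e+04 rad/s.
Step 2 — Component impedances:
  R: Z = R = 1280 Ω
  C: Z = 1/(jωC) = -j/(ω·C) = 0 - j9764 Ω
Step 3 — Series combination: Z_total = R + C = 1280 - j9764 Ω = 9848∠-82.5° Ω.

Z = 1280 - j9764 Ω = 9848∠-82.5° Ω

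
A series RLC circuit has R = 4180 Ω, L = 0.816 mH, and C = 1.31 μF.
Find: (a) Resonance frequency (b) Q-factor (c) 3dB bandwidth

Step 1 — Resonance condition Im(Z)=0 gives ω₀ = 1/√(LC).
Step 2 — ω₀ = 1/√(0.000816·1.31e-06) = 3.059e+04 rad/s.
Step 3 — f₀ = ω₀/(2π) = 4868 Hz.
Step 4 — Series Q: Q = ω₀L/R = 3.059e+04·0.000816/4180 = 0.005971.
Step 5 — 3dB bandwidth: Δω = ω₀/Q = 5.123e+06 rad/s; BW = Δω/(2π) = 8.153e+05 Hz.

(a) f₀ = 4868 Hz  (b) Q = 0.005971  (c) BW = 8.153e+05 Hz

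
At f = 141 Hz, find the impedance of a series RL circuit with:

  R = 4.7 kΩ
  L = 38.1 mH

Step 1 — Angular frequency: ω = 2π·f = 2π·141 = 885.9 rad/s.
Step 2 — Component impedances:
  R: Z = R = 4700 Ω
  L: Z = jωL = j·885.9·0.0381 = 0 + j33.75 Ω
Step 3 — Series combination: Z_total = R + L = 4700 + j33.75 Ω = 4700∠0.4° Ω.

Z = 4700 + j33.75 Ω = 4700∠0.4° Ω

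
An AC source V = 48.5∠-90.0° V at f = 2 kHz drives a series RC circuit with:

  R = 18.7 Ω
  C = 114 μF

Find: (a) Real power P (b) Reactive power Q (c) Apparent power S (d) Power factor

Step 1 — Angular frequency: ω = 2π·f = 2π·2000 = 1.257e+04 rad/s.
Step 2 — Component impedances:
  R: Z = R = 18.7 Ω
  C: Z = 1/(jωC) = -j/(ω·C) = 0 - j0.698 Ω
Step 3 — Series combination: Z_total = R + C = 18.7 - j0.698 Ω = 18.71∠-2.1° Ω.
Step 4 — Source phasor: V = 48.5∠-90.0° V = 0 - j48.5 V.
Step 5 — Current: I = V / Z = 0.09668 - j2.59 A = 2.592∠-87.9° A.
Step 6 — Complex power: S = V·I* = 125.6 - j4.689 VA.
Step 7 — Real power: P = Re(S) = 125.6 W.
Step 8 — Reactive power: Q = Im(S) = -4.689 VAR.
Step 9 — Apparent power: |S| = 125.7 VA.
Step 10 — Power factor: PF = P/|S| = 0.9993 (leading).

(a) P = 125.6 W  (b) Q = -4.689 VAR  (c) S = 125.7 VA  (d) PF = 0.9993 (leading)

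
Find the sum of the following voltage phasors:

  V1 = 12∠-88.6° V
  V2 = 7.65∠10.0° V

Step 1 — Convert each phasor to rectangular form:
  V1 = 12·(cos(-88.6°) + j·sin(-88.6°)) = 0.2932 - j12 V
  V2 = 7.65·(cos(10.0°) + j·sin(10.0°)) = 7.534 + j1.328 V
Step 2 — Sum components: V_total = 7.827 - j10.67 V.
Step 3 — Convert to polar: |V_total| = 13.23 V, ∠V_total = -53.7°.

V_total = 13.23∠-53.7° V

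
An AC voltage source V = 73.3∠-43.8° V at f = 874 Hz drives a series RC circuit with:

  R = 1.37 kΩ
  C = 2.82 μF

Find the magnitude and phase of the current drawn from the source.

Step 1 — Angular frequency: ω = 2π·f = 2π·874 = 5492 rad/s.
Step 2 — Component impedances:
  R: Z = R = 1370 Ω
  C: Z = 1/(jωC) = -j/(ω·C) = 0 - j64.57 Ω
Step 3 — Series combination: Z_total = R + C = 1370 - j64.57 Ω = 1372∠-2.7° Ω.
Step 4 — Source phasor: V = 73.3∠-43.8° V = 52.91 - j50.73 V.
Step 5 — Ohm's law: I = V / Z_total = (52.91 - j50.73) / (1370 - j64.57) = 0.04027 - j0.03513 A.
Step 6 — Convert to polar: |I| = 0.05344 A, ∠I = -41.1°.

I = 0.05344∠-41.1° A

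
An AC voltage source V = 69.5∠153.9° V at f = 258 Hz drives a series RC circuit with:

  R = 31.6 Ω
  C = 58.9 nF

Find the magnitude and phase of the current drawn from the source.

Step 1 — Angular frequency: ω = 2π·f = 2π·258 = 1621 rad/s.
Step 2 — Component impedances:
  R: Z = R = 31.6 Ω
  C: Z = 1/(jωC) = -j/(ω·C) = 0 - j1.047e+04 Ω
Step 3 — Series combination: Z_total = R + C = 31.6 - j1.047e+04 Ω = 1.047e+04∠-89.8° Ω.
Step 4 — Source phasor: V = 69.5∠153.9° V = -62.41 + j30.58 V.
Step 5 — Ohm's law: I = V / Z_total = (-62.41 + j30.58) / (31.6 - j1.047e+04) = -0.002937 - j0.00595 A.
Step 6 — Convert to polar: |I| = 0.006636 A, ∠I = -116.3°.

I = 0.006636∠-116.3° A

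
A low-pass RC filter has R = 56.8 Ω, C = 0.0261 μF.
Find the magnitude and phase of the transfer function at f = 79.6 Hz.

Step 1 — Angular frequency: ω = 2π·79.6 = 500.1 rad/s.
Step 2 — Transfer function: H(jω) = 1/(1 + jωRC).
Step 3 — Denominator: 1 + jωRC = 1 + j·500.1·56.8·2.61e-08 = 1 + j0.0007414.
Step 4 — H = 1 - j0.0007414.
Step 5 — Magnitude: |H| = 1 (-0.0 dB); phase: φ = -0.0°.

|H| = 1 (-0.0 dB), φ = -0.0°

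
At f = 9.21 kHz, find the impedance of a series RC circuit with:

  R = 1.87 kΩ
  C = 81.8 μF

Step 1 — Angular frequency: ω = 2π·f = 2π·9210 = 5.787e+04 rad/s.
Step 2 — Component impedances:
  R: Z = R = 1870 Ω
  C: Z = 1/(jωC) = -j/(ω·C) = 0 - j0.2113 Ω
Step 3 — Series combination: Z_total = R + C = 1870 - j0.2113 Ω = 1870∠-0.0° Ω.

Z = 1870 - j0.2113 Ω = 1870∠-0.0° Ω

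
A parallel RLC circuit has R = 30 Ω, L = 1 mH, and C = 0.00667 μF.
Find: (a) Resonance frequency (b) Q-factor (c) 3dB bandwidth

Step 1 — Resonance: ω₀ = 1/√(LC) = 1/√(0.001·6.67e-09) = 3.872e+05 rad/s.
Step 2 — f₀ = ω₀/(2π) = 6.163e+04 Hz.
Step 3 — Parallel Q: Q = R/(ω₀L) = 30/(3.872e+05·0.001) = 0.07748.
Step 4 — Bandwidth: Δω = ω₀/Q = 4.998e+06 rad/s; BW = Δω/(2π) = 7.954e+05 Hz.

(a) f₀ = 6.163e+04 Hz  (b) Q = 0.07748  (c) BW = 7.954e+05 Hz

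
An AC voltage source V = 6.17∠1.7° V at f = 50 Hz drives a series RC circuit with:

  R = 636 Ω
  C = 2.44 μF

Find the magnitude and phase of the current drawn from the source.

Step 1 — Angular frequency: ω = 2π·f = 2π·50 = 314.2 rad/s.
Step 2 — Component impedances:
  R: Z = R = 636 Ω
  C: Z = 1/(jωC) = -j/(ω·C) = 0 - j1305 Ω
Step 3 — Series combination: Z_total = R + C = 636 - j1305 Ω = 1451∠-64.0° Ω.
Step 4 — Source phasor: V = 6.17∠1.7° V = 6.167 + j0.183 V.
Step 5 — Ohm's law: I = V / Z_total = (6.167 + j0.183) / (636 - j1305) = 0.001749 + j0.003875 A.
Step 6 — Convert to polar: |I| = 0.004251 A, ∠I = 65.7°.

I = 0.004251∠65.7° A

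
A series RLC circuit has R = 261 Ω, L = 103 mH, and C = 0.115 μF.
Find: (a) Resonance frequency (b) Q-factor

Step 1 — Resonance condition Im(Z)=0 gives ω₀ = 1/√(LC).
Step 2 — ω₀ = 1/√(0.103·1.15e-07) = 9188 rad/s.
Step 3 — f₀ = ω₀/(2π) = 1462 Hz.
Step 4 — Series Q: Q = ω₀L/R = 9188·0.103/261 = 3.626.

(a) f₀ = 1462 Hz  (b) Q = 3.626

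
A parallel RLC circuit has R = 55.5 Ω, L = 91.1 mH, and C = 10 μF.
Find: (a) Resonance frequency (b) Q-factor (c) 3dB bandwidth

Step 1 — Resonance: ω₀ = 1/√(LC) = 1/√(0.0911·1e-05) = 1048 rad/s.
Step 2 — f₀ = ω₀/(2π) = 166.7 Hz.
Step 3 — Parallel Q: Q = R/(ω₀L) = 55.5/(1048·0.0911) = 0.5815.
Step 4 — Bandwidth: Δω = ω₀/Q = 1802 rad/s; BW = Δω/(2π) = 286.8 Hz.

(a) f₀ = 166.7 Hz  (b) Q = 0.5815  (c) BW = 286.8 Hz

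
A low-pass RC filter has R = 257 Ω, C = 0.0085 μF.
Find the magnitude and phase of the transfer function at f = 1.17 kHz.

Step 1 — Angular frequency: ω = 2π·1170 = 7351 rad/s.
Step 2 — Transfer function: H(jω) = 1/(1 + jωRC).
Step 3 — Denominator: 1 + jωRC = 1 + j·7351·257·8.5e-09 = 1 + j0.01606.
Step 4 — H = 0.9997 - j0.01605.
Step 5 — Magnitude: |H| = 0.9999 (-0.0 dB); phase: φ = -0.9°.

|H| = 0.9999 (-0.0 dB), φ = -0.9°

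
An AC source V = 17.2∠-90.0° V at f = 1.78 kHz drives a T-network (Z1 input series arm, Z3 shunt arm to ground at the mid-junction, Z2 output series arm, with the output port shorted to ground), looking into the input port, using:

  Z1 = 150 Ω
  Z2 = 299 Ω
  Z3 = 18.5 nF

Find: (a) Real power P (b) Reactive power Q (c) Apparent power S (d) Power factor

Step 1 — Angular frequency: ω = 2π·f = 2π·1780 = 1.118e+04 rad/s.
Step 2 — Component impedances:
  Z1: Z = R = 150 Ω
  Z2: Z = R = 299 Ω
  Z3: Z = 1/(jωC) = -j/(ω·C) = 0 - j4833 Ω
Step 3 — With the output port shorted to ground, the output series arm Z2 runs from the junction to ground; the shunt arm Z3 also runs from the junction to ground. They appear in parallel: Z3 || Z2 = 297.9 - j18.43 Ω.
Step 4 — Series with input arm Z1: Z_in = Z1 + (Z3 || Z2) = 447.9 - j18.43 Ω = 448.2∠-2.4° Ω.
Step 5 — Source phasor: V = 17.2∠-90.0° V = 0 - j17.2 V.
Step 6 — Current: I = V / Z = 0.001577 - j0.03834 A = 0.03837∠-87.6° A.
Step 7 — Complex power: S = V·I* = 0.6594 - j0.02713 VA.
Step 8 — Real power: P = Re(S) = 0.6594 W.
Step 9 — Reactive power: Q = Im(S) = -0.02713 VAR.
Step 10 — Apparent power: |S| = 0.66 VA.
Step 11 — Power factor: PF = P/|S| = 0.9992 (leading).

(a) P = 0.6594 W  (b) Q = -0.02713 VAR  (c) S = 0.66 VA  (d) PF = 0.9992 (leading)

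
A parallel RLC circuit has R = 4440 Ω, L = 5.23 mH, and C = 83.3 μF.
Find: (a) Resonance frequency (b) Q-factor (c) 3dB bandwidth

Step 1 — Resonance: ω₀ = 1/√(LC) = 1/√(0.00523·8.33e-05) = 1515 rad/s.
Step 2 — f₀ = ω₀/(2π) = 241.1 Hz.
Step 3 — Parallel Q: Q = R/(ω₀L) = 4440/(1515·0.00523) = 560.3.
Step 4 — Bandwidth: Δω = ω₀/Q = 2.704 rad/s; BW = Δω/(2π) = 0.4303 Hz.

(a) f₀ = 241.1 Hz  (b) Q = 560.3  (c) BW = 0.4303 Hz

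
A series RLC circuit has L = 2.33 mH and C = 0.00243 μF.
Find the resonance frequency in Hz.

Step 1 — Resonance condition Im(Z)=0 gives ω₀ = 1/√(LC).
Step 2 — ω₀ = 1/√(0.00233·2.43e-09) = 4.203e+05 rad/s.
Step 3 — f₀ = ω₀/(2π) = 6.689e+04 Hz.

f₀ = 6.689e+04 Hz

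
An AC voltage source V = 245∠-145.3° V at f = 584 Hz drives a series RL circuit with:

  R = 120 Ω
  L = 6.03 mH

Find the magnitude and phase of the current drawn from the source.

Step 1 — Angular frequency: ω = 2π·f = 2π·584 = 3669 rad/s.
Step 2 — Component impedances:
  R: Z = R = 120 Ω
  L: Z = jωL = j·3669·0.00603 = 0 + j22.13 Ω
Step 3 — Series combination: Z_total = R + L = 120 + j22.13 Ω = 122∠10.4° Ω.
Step 4 — Source phasor: V = 245∠-145.3° V = -201.4 - j139.5 V.
Step 5 — Ohm's law: I = V / Z_total = (-201.4 - j139.5) / (120 + j22.13) = -1.831 - j0.8247 A.
Step 6 — Convert to polar: |I| = 2.008 A, ∠I = -155.7°.

I = 2.008∠-155.7° A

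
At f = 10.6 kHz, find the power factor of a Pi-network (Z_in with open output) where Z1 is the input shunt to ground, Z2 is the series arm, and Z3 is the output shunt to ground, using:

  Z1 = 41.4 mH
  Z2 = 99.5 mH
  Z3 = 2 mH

Step 1 — Angular frequency: ω = 2π·f = 2π·1.06e+04 = 6.66e+04 rad/s.
Step 2 — Component impedances:
  Z1: Z = jωL = j·6.66e+04·0.0414 = 0 + j2757 Ω
  Z2: Z = jωL = j·6.66e+04·0.0995 = 0 + j6627 Ω
  Z3: Z = jωL = j·6.66e+04·0.002 = 0 + j133.2 Ω
Step 3 — With open output, the series arm Z2 and the output shunt Z3 appear in series to ground: Z2 + Z3 = 0 + j6760 Ω.
Step 4 — Parallel with input shunt Z1: Z_in = Z1 || (Z2 + Z3) = 0 + j1958 Ω = 1958∠90.0° Ω.
Step 5 — Power factor: PF = cos(φ) = Re(Z)/|Z| = -0/1958 = -0.
Step 6 — Type: Im(Z) = 1958 ⇒ lagging (phase φ = 90.0°).

PF = -0 (lagging, φ = 90.0°)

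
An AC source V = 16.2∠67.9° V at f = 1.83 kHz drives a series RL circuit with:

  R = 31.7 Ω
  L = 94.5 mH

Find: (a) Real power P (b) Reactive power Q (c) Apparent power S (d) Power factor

Step 1 — Angular frequency: ω = 2π·f = 2π·1830 = 1.15e+04 rad/s.
Step 2 — Component impedances:
  R: Z = R = 31.7 Ω
  L: Z = jωL = j·1.15e+04·0.0945 = 0 + j1087 Ω
Step 3 — Series combination: Z_total = R + L = 31.7 + j1087 Ω = 1087∠88.3° Ω.
Step 4 — Source phasor: V = 16.2∠67.9° V = 6.095 + j15.01 V.
Step 5 — Current: I = V / Z = 0.01397 - j0.005202 A = 0.0149∠-20.4° A.
Step 6 — Complex power: S = V·I* = 0.00704 + j0.2413 VA.
Step 7 — Real power: P = Re(S) = 0.00704 W.
Step 8 — Reactive power: Q = Im(S) = 0.2413 VAR.
Step 9 — Apparent power: |S| = 0.2414 VA.
Step 10 — Power factor: PF = P/|S| = 0.02916 (lagging).

(a) P = 0.00704 W  (b) Q = 0.2413 VAR  (c) S = 0.2414 VA  (d) PF = 0.02916 (lagging)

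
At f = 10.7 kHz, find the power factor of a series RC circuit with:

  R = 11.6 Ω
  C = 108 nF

Step 1 — Angular frequency: ω = 2π·f = 2π·1.07e+04 = 6.723e+04 rad/s.
Step 2 — Component impedances:
  R: Z = R = 11.6 Ω
  C: Z = 1/(jωC) = -j/(ω·C) = 0 - j137.7 Ω
Step 3 — Series combination: Z_total = R + C = 11.6 - j137.7 Ω = 138.2∠-85.2° Ω.
Step 4 — Power factor: PF = cos(φ) = Re(Z)/|Z| = 11.6/138.21 = 0.08393.
Step 5 — Type: Im(Z) = -137.7 ⇒ leading (phase φ = -85.2°).

PF = 0.08393 (leading, φ = -85.2°)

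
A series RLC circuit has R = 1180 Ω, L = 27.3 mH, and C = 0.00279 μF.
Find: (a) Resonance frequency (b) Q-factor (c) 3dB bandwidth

Step 1 — Resonance condition Im(Z)=0 gives ω₀ = 1/√(LC).
Step 2 — ω₀ = 1/√(0.0273·2.79e-09) = 1.146e+05 rad/s.
Step 3 — f₀ = ω₀/(2π) = 1.824e+04 Hz.
Step 4 — Series Q: Q = ω₀L/R = 1.146e+05·0.0273/1180 = 2.651.
Step 5 — 3dB bandwidth: Δω = ω₀/Q = 4.322e+04 rad/s; BW = Δω/(2π) = 6879 Hz.

(a) f₀ = 1.824e+04 Hz  (b) Q = 2.651  (c) BW = 6879 Hz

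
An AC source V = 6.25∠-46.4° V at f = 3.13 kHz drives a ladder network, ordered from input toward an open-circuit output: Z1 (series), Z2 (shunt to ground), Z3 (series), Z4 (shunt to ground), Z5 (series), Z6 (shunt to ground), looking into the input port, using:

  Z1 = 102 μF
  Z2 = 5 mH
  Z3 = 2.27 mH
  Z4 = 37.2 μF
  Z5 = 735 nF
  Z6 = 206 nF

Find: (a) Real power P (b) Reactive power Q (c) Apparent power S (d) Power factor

Step 1 — Angular frequency: ω = 2π·f = 2π·3130 = 1.967e+04 rad/s.
Step 2 — Component impedances:
  Z1: Z = 1/(jωC) = -j/(ω·C) = 0 - j0.4985 Ω
  Z2: Z = jωL = j·1.967e+04·0.005 = 0 + j98.33 Ω
  Z3: Z = jωL = j·1.967e+04·0.00227 = 0 + j44.64 Ω
  Z4: Z = 1/(jωC) = -j/(ω·C) = 0 - j1.367 Ω
  Z5: Z = 1/(jωC) = -j/(ω·C) = 0 - j69.18 Ω
  Z6: Z = 1/(jωC) = -j/(ω·C) = 0 - j246.8 Ω
Step 3 — Ladder network (open output): work backward from the far end, alternating series and parallel combinations. Z_in = 0 + j29.55 Ω = 29.55∠90.0° Ω.
Step 4 — Source phasor: V = 6.25∠-46.4° V = 4.31 - j4.526 V.
Step 5 — Current: I = V / Z = -0.1531 - j0.1458 A = 0.2115∠-136.4° A.
Step 6 — Complex power: S = V·I* = 0 + j1.322 VA.
Step 7 — Real power: P = Re(S) = 0 W.
Step 8 — Reactive power: Q = Im(S) = 1.322 VAR.
Step 9 — Apparent power: |S| = 1.322 VA.
Step 10 — Power factor: PF = P/|S| = 0 (lagging).

(a) P = 0 W  (b) Q = 1.322 VAR  (c) S = 1.322 VA  (d) PF = 0 (lagging)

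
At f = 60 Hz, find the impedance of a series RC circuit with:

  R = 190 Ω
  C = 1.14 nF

Step 1 — Angular frequency: ω = 2π·f = 2π·60 = 377 rad/s.
Step 2 — Component impedances:
  R: Z = R = 190 Ω
  C: Z = 1/(jωC) = -j/(ω·C) = 0 - j2.327e+06 Ω
Step 3 — Series combination: Z_total = R + C = 190 - j2.327e+06 Ω = 2.327e+06∠-90.0° Ω.

Z = 190 - j2.327e+06 Ω = 2.327e+06∠-90.0° Ω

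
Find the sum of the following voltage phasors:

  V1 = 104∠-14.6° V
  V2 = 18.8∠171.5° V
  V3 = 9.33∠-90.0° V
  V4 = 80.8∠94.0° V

Step 1 — Convert each phasor to rectangular form:
  V1 = 104·(cos(-14.6°) + j·sin(-14.6°)) = 100.6 - j26.22 V
  V2 = 18.8·(cos(171.5°) + j·sin(171.5°)) = -18.59 + j2.779 V
  V3 = 9.33·(cos(-90.0°) + j·sin(-90.0°)) = 0 - j9.33 V
  V4 = 80.8·(cos(94.0°) + j·sin(94.0°)) = -5.636 + j80.6 V
Step 2 — Sum components: V_total = 76.41 + j47.84 V.
Step 3 — Convert to polar: |V_total| = 90.15 V, ∠V_total = 32.0°.

V_total = 90.15∠32.0° V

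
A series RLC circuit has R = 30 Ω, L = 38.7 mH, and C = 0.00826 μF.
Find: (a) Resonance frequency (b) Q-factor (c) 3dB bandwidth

Step 1 — Resonance: ω₀ = 1/√(LC) = 1/√(0.0387·8.26e-09) = 5.593e+04 rad/s.
Step 2 — f₀ = ω₀/(2π) = 8902 Hz.
Step 3 — Series Q: Q = ω₀L/R = 5.593e+04·0.0387/30 = 72.15.
Step 4 — Bandwidth: Δω = ω₀/Q = 775.2 rad/s; BW = Δω/(2π) = 123.4 Hz.

(a) f₀ = 8902 Hz  (b) Q = 72.15  (c) BW = 123.4 Hz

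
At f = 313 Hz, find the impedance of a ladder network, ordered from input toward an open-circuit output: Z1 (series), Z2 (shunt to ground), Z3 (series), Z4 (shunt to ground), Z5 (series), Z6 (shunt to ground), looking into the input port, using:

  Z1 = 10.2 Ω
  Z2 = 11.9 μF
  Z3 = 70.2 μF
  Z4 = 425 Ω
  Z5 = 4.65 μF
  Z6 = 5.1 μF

Step 1 — Angular frequency: ω = 2π·f = 2π·313 = 1967 rad/s.
Step 2 — Component impedances:
  Z1: Z = R = 10.2 Ω
  Z2: Z = 1/(jωC) = -j/(ω·C) = 0 - j42.73 Ω
  Z3: Z = 1/(jωC) = -j/(ω·C) = 0 - j7.243 Ω
  Z4: Z = R = 425 Ω
  Z5: Z = 1/(jωC) = -j/(ω·C) = 0 - j109.4 Ω
  Z6: Z = 1/(jωC) = -j/(ω·C) = 0 - j99.7 Ω
Step 3 — Ladder network (open output): work backward from the far end, alternating series and parallel combinations. Z_in = 12.97 - j35.42 Ω = 37.72∠-69.9° Ω.

Z = 12.97 - j35.42 Ω = 37.72∠-69.9° Ω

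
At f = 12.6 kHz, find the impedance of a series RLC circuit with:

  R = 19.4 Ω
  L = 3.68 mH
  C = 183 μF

Step 1 — Angular frequency: ω = 2π·f = 2π·1.26e+04 = 7.917e+04 rad/s.
Step 2 — Component impedances:
  R: Z = R = 19.4 Ω
  L: Z = jωL = j·7.917e+04·0.00368 = 0 + j291.3 Ω
  C: Z = 1/(jωC) = -j/(ω·C) = 0 - j0.06902 Ω
Step 3 — Series combination: Z_total = R + L + C = 19.4 + j291.3 Ω = 291.9∠86.2° Ω.

Z = 19.4 + j291.3 Ω = 291.9∠86.2° Ω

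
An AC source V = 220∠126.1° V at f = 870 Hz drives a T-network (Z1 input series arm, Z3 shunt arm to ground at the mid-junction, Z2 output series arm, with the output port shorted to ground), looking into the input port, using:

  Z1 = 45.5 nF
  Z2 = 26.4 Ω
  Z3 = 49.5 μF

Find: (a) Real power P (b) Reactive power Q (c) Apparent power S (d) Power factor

Step 1 — Angular frequency: ω = 2π·f = 2π·870 = 5466 rad/s.
Step 2 — Component impedances:
  Z1: Z = 1/(jωC) = -j/(ω·C) = 0 - j4021 Ω
  Z2: Z = R = 26.4 Ω
  Z3: Z = 1/(jωC) = -j/(ω·C) = 0 - j3.696 Ω
Step 3 — With the output port shorted to ground, the output series arm Z2 runs from the junction to ground; the shunt arm Z3 also runs from the junction to ground. They appear in parallel: Z3 || Z2 = 0.5074 - j3.625 Ω.
Step 4 — Series with input arm Z1: Z_in = Z1 + (Z3 || Z2) = 0.5074 - j4024 Ω = 4024∠-90.0° Ω.
Step 5 — Source phasor: V = 220∠126.1° V = -129.6 + j177.8 V.
Step 6 — Current: I = V / Z = -0.04418 - j0.03221 A = 0.05467∠-143.9° A.
Step 7 — Complex power: S = V·I* = 0.001517 - j12.03 VA.
Step 8 — Real power: P = Re(S) = 0.001517 W.
Step 9 — Reactive power: Q = Im(S) = -12.03 VAR.
Step 10 — Apparent power: |S| = 12.03 VA.
Step 11 — Power factor: PF = P/|S| = 0.0001261 (leading).

(a) P = 0.001517 W  (b) Q = -12.03 VAR  (c) S = 12.03 VA  (d) PF = 0.0001261 (leading)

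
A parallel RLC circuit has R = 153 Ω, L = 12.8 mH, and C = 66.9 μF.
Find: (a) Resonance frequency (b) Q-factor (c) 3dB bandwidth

Step 1 — Resonance: ω₀ = 1/√(LC) = 1/√(0.0128·6.69e-05) = 1081 rad/s.
Step 2 — f₀ = ω₀/(2π) = 172 Hz.
Step 3 — Parallel Q: Q = R/(ω₀L) = 153/(1081·0.0128) = 11.06.
Step 4 — Bandwidth: Δω = ω₀/Q = 97.7 rad/s; BW = Δω/(2π) = 15.55 Hz.

(a) f₀ = 172 Hz  (b) Q = 11.06  (c) BW = 15.55 Hz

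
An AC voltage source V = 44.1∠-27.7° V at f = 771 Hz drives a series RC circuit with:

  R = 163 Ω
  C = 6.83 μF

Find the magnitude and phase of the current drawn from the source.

Step 1 — Angular frequency: ω = 2π·f = 2π·771 = 4844 rad/s.
Step 2 — Component impedances:
  R: Z = R = 163 Ω
  C: Z = 1/(jωC) = -j/(ω·C) = 0 - j30.22 Ω
Step 3 — Series combination: Z_total = R + C = 163 - j30.22 Ω = 165.8∠-10.5° Ω.
Step 4 — Source phasor: V = 44.1∠-27.7° V = 39.05 - j20.5 V.
Step 5 — Ohm's law: I = V / Z_total = (39.05 - j20.5) / (163 - j30.22) = 0.2541 - j0.07864 A.
Step 6 — Convert to polar: |I| = 0.266 A, ∠I = -17.2°.

I = 0.266∠-17.2° A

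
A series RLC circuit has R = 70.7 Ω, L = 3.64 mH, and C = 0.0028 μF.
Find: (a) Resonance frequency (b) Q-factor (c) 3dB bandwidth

Step 1 — Resonance: ω₀ = 1/√(LC) = 1/√(0.00364·2.8e-09) = 3.132e+05 rad/s.
Step 2 — f₀ = ω₀/(2π) = 4.985e+04 Hz.
Step 3 — Series Q: Q = ω₀L/R = 3.132e+05·0.00364/70.7 = 16.13.
Step 4 — Bandwidth: Δω = ω₀/Q = 1.942e+04 rad/s; BW = Δω/(2π) = 3091 Hz.

(a) f₀ = 4.985e+04 Hz  (b) Q = 16.13  (c) BW = 3091 Hz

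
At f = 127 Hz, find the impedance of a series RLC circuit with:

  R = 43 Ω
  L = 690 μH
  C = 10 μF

Step 1 — Angular frequency: ω = 2π·f = 2π·127 = 798 rad/s.
Step 2 — Component impedances:
  R: Z = R = 43 Ω
  L: Z = jωL = j·798·0.00069 = 0 + j0.5506 Ω
  C: Z = 1/(jωC) = -j/(ω·C) = 0 - j125.3 Ω
Step 3 — Series combination: Z_total = R + L + C = 43 - j124.8 Ω = 132∠-71.0° Ω.

Z = 43 - j124.8 Ω = 132∠-71.0° Ω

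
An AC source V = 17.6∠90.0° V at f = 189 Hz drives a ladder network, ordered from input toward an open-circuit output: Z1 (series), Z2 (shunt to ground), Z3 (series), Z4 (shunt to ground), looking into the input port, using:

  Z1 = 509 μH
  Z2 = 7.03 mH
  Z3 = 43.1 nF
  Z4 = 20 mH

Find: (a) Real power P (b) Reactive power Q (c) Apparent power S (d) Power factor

Step 1 — Angular frequency: ω = 2π·f = 2π·189 = 1188 rad/s.
Step 2 — Component impedances:
  Z1: Z = jωL = j·1188·0.000509 = 0 + j0.6044 Ω
  Z2: Z = jωL = j·1188·0.00703 = 0 + j8.348 Ω
  Z3: Z = 1/(jωC) = -j/(ω·C) = 0 - j1.954e+04 Ω
  Z4: Z = jωL = j·1188·0.02 = 0 + j23.75 Ω
Step 3 — Ladder network (open output): work backward from the far end, alternating series and parallel combinations. Z_in = 0 + j8.956 Ω = 8.956∠90.0° Ω.
Step 4 — Source phasor: V = 17.6∠90.0° V = 0 + j17.6 V.
Step 5 — Current: I = V / Z = 1.965 A = 1.965∠-0.0° A.
Step 6 — Complex power: S = V·I* = 0 + j34.59 VA.
Step 7 — Real power: P = Re(S) = 0 W.
Step 8 — Reactive power: Q = Im(S) = 34.59 VAR.
Step 9 — Apparent power: |S| = 34.59 VA.
Step 10 — Power factor: PF = P/|S| = 0 (lagging).

(a) P = 0 W  (b) Q = 34.59 VAR  (c) S = 34.59 VA  (d) PF = 0 (lagging)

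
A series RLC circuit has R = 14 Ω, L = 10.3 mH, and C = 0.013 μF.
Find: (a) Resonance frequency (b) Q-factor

Step 1 — Resonance condition Im(Z)=0 gives ω₀ = 1/√(LC).
Step 2 — ω₀ = 1/√(0.0103·1.3e-08) = 8.642e+04 rad/s.
Step 3 — f₀ = ω₀/(2π) = 1.375e+04 Hz.
Step 4 — Series Q: Q = ω₀L/R = 8.642e+04·0.0103/14 = 63.58.

(a) f₀ = 1.375e+04 Hz  (b) Q = 63.58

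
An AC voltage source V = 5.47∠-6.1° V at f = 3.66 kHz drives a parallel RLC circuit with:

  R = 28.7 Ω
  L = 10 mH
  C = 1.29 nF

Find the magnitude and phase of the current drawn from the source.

Step 1 — Angular frequency: ω = 2π·f = 2π·3660 = 2.3e+04 rad/s.
Step 2 — Component impedances:
  R: Z = R = 28.7 Ω
  L: Z = jωL = j·2.3e+04·0.01 = 0 + j230 Ω
  C: Z = 1/(jωC) = -j/(ω·C) = 0 - j3.371e+04 Ω
Step 3 — Parallel combination: 1/Z_total = 1/R + 1/L + 1/C; Z_total = 28.27 + j3.504 Ω = 28.48∠7.1° Ω.
Step 4 — Source phasor: V = 5.47∠-6.1° V = 5.439 - j0.5813 V.
Step 5 — Ohm's law: I = V / Z_total = (5.439 - j0.5813) / (28.27 + j3.504) = 0.187 - j0.04374 A.
Step 6 — Convert to polar: |I| = 0.1921 A, ∠I = -13.2°.

I = 0.1921∠-13.2° A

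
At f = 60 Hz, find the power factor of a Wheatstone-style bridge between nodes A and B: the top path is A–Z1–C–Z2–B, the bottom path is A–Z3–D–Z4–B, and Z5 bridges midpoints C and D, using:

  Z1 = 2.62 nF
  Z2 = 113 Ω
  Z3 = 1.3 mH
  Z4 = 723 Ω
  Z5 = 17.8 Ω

Step 1 — Angular frequency: ω = 2π·f = 2π·60 = 377 rad/s.
Step 2 — Component impedances:
  Z1: Z = 1/(jωC) = -j/(ω·C) = 0 - j1.012e+06 Ω
  Z2: Z = R = 113 Ω
  Z3: Z = jωL = j·377·0.0013 = 0 + j0.4901 Ω
  Z4: Z = R = 723 Ω
  Z5: Z = R = 17.8 Ω
Step 3 — Bridge requires nodal analysis (the Z5 bridge couples midpoints C and D, so the two paths cannot be reduced to a simple series/parallel combination). Setting node B to ground and injecting 1 A at node A, the 3-node admittance system at A, C, D solves to V_A = Z_AB = 110.8 + j0.4899 Ω = 110.8∠0.3° Ω.
Step 4 — Power factor: PF = cos(φ) = Re(Z)/|Z| = 110.8/110.8 = 1.
Step 5 — Type: Im(Z) = 0.4899 ⇒ lagging (phase φ = 0.3°).

PF = 1 (lagging, φ = 0.3°)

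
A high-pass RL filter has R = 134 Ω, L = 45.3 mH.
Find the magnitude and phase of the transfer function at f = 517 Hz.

Step 1 — Angular frequency: ω = 2π·517 = 3248 rad/s.
Step 2 — Transfer function: H(jω) = jωL/(R + jωL).
Step 3 — Numerator jωL = j·147.2; denominator R + jωL = 134 + j147.2.
Step 4 — H = 0.5467 + j0.4978.
Step 5 — Magnitude: |H| = 0.7394 (-2.6 dB); phase: φ = 42.3°.

|H| = 0.7394 (-2.6 dB), φ = 42.3°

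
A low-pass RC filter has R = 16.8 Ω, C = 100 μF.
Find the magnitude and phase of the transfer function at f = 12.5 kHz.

Step 1 — Angular frequency: ω = 2π·1.25e+04 = 7.854e+04 rad/s.
Step 2 — Transfer function: H(jω) = 1/(1 + jωRC).
Step 3 — Denominator: 1 + jωRC = 1 + j·7.854e+04·16.8·0.0001 = 1 + j131.9.
Step 4 — H = 5.744e-05 - j0.007578.
Step 5 — Magnitude: |H| = 0.007579 (-42.4 dB); phase: φ = -89.6°.

|H| = 0.007579 (-42.4 dB), φ = -89.6°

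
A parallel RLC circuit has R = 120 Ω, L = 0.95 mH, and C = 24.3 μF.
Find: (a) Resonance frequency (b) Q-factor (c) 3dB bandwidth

Step 1 — Resonance: ω₀ = 1/√(LC) = 1/√(0.00095·2.43e-05) = 6582 rad/s.
Step 2 — f₀ = ω₀/(2π) = 1048 Hz.
Step 3 — Parallel Q: Q = R/(ω₀L) = 120/(6582·0.00095) = 19.19.
Step 4 — Bandwidth: Δω = ω₀/Q = 342.9 rad/s; BW = Δω/(2π) = 54.58 Hz.

(a) f₀ = 1048 Hz  (b) Q = 19.19  (c) BW = 54.58 Hz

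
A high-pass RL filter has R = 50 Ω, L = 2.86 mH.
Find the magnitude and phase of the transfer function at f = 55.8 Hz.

Step 1 — Angular frequency: ω = 2π·55.8 = 350.6 rad/s.
Step 2 — Transfer function: H(jω) = jωL/(R + jωL).
Step 3 — Numerator jωL = j·1.003; denominator R + jωL = 50 + j1.003.
Step 4 — H = 0.000402 + j0.02005.
Step 5 — Magnitude: |H| = 0.02005 (-34.0 dB); phase: φ = 88.9°.

|H| = 0.02005 (-34.0 dB), φ = 88.9°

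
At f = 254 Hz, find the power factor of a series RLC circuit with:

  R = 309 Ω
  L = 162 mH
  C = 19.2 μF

Step 1 — Angular frequency: ω = 2π·f = 2π·254 = 1596 rad/s.
Step 2 — Component impedances:
  R: Z = R = 309 Ω
  L: Z = jωL = j·1596·0.162 = 0 + j258.5 Ω
  C: Z = 1/(jωC) = -j/(ω·C) = 0 - j32.64 Ω
Step 3 — Series combination: Z_total = R + L + C = 309 + j225.9 Ω = 382.8∠36.2° Ω.
Step 4 — Power factor: PF = cos(φ) = Re(Z)/|Z| = 309/382.77 = 0.8073.
Step 5 — Type: Im(Z) = 225.9 ⇒ lagging (phase φ = 36.2°).

PF = 0.8073 (lagging, φ = 36.2°)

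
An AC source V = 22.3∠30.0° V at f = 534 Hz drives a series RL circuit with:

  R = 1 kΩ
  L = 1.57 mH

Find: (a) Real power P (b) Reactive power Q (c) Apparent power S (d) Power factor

Step 1 — Angular frequency: ω = 2π·f = 2π·534 = 3355 rad/s.
Step 2 — Component impedances:
  R: Z = R = 1000 Ω
  L: Z = jωL = j·3355·0.00157 = 0 + j5.268 Ω
Step 3 — Series combination: Z_total = R + L = 1000 + j5.268 Ω = 1000∠0.3° Ω.
Step 4 — Source phasor: V = 22.3∠30.0° V = 19.31 + j11.15 V.
Step 5 — Current: I = V / Z = 0.01937 + j0.01105 A = 0.0223∠29.7° A.
Step 6 — Complex power: S = V·I* = 0.4973 + j0.00262 VA.
Step 7 — Real power: P = Re(S) = 0.4973 W.
Step 8 — Reactive power: Q = Im(S) = 0.00262 VAR.
Step 9 — Apparent power: |S| = 0.4973 VA.
Step 10 — Power factor: PF = P/|S| = 1 (lagging).

(a) P = 0.4973 W  (b) Q = 0.00262 VAR  (c) S = 0.4973 VA  (d) PF = 1 (lagging)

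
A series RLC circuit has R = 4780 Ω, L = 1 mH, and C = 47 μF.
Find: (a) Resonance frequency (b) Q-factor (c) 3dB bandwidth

Step 1 — Resonance: ω₀ = 1/√(LC) = 1/√(0.001·4.7e-05) = 4613 rad/s.
Step 2 — f₀ = ω₀/(2π) = 734.1 Hz.
Step 3 — Series Q: Q = ω₀L/R = 4613·0.001/4780 = 0.000965.
Step 4 — Bandwidth: Δω = ω₀/Q = 4.78e+06 rad/s; BW = Δω/(2π) = 7.608e+05 Hz.

(a) f₀ = 734.1 Hz  (b) Q = 0.000965  (c) BW = 7.608e+05 Hz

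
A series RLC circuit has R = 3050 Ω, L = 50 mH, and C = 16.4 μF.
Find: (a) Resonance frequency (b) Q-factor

Step 1 — Resonance condition Im(Z)=0 gives ω₀ = 1/√(LC).
Step 2 — ω₀ = 1/√(0.05·1.64e-05) = 1104 rad/s.
Step 3 — f₀ = ω₀/(2π) = 175.8 Hz.
Step 4 — Series Q: Q = ω₀L/R = 1104·0.05/3050 = 0.0181.

(a) f₀ = 175.8 Hz  (b) Q = 0.0181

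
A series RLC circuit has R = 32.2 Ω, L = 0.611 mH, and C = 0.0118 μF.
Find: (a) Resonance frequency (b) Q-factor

Step 1 — Resonance condition Im(Z)=0 gives ω₀ = 1/√(LC).
Step 2 — ω₀ = 1/√(0.000611·1.18e-08) = 3.724e+05 rad/s.
Step 3 — f₀ = ω₀/(2π) = 5.927e+04 Hz.
Step 4 — Series Q: Q = ω₀L/R = 3.724e+05·0.000611/32.2 = 7.067.

(a) f₀ = 5.927e+04 Hz  (b) Q = 7.067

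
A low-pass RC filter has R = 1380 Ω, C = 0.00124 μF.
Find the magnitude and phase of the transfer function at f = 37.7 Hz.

Step 1 — Angular frequency: ω = 2π·37.7 = 236.9 rad/s.
Step 2 — Transfer function: H(jω) = 1/(1 + jωRC).
Step 3 — Denominator: 1 + jωRC = 1 + j·236.9·1380·1.24e-09 = 1 + j0.0004053.
Step 4 — H = 1 - j0.0004053.
Step 5 — Magnitude: |H| = 1 (-0.0 dB); phase: φ = -0.0°.

|H| = 1 (-0.0 dB), φ = -0.0°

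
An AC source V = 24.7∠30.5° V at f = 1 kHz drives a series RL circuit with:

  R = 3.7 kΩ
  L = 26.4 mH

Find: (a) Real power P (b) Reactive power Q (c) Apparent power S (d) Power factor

Step 1 — Angular frequency: ω = 2π·f = 2π·1000 = 6283 rad/s.
Step 2 — Component impedances:
  R: Z = R = 3700 Ω
  L: Z = jωL = j·6283·0.0264 = 0 + j165.9 Ω
Step 3 — Series combination: Z_total = R + L = 3700 + j165.9 Ω = 3704∠2.6° Ω.
Step 4 — Source phasor: V = 24.7∠30.5° V = 21.28 + j12.54 V.
Step 5 — Current: I = V / Z = 0.005892 + j0.003124 A = 0.006669∠27.9° A.
Step 6 — Complex power: S = V·I* = 0.1646 + j0.007377 VA.
Step 7 — Real power: P = Re(S) = 0.1646 W.
Step 8 — Reactive power: Q = Im(S) = 0.007377 VAR.
Step 9 — Apparent power: |S| = 0.1647 VA.
Step 10 — Power factor: PF = P/|S| = 0.999 (lagging).

(a) P = 0.1646 W  (b) Q = 0.007377 VAR  (c) S = 0.1647 VA  (d) PF = 0.999 (lagging)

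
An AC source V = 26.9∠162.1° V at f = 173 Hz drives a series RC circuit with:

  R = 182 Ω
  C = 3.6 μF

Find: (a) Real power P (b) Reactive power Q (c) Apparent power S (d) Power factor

Step 1 — Angular frequency: ω = 2π·f = 2π·173 = 1087 rad/s.
Step 2 — Component impedances:
  R: Z = R = 182 Ω
  C: Z = 1/(jωC) = -j/(ω·C) = 0 - j255.5 Ω
Step 3 — Series combination: Z_total = R + C = 182 - j255.5 Ω = 313.7∠-54.5° Ω.
Step 4 — Source phasor: V = 26.9∠162.1° V = -25.6 + j8.268 V.
Step 5 — Current: I = V / Z = -0.0688 - j0.05117 A = 0.08574∠-143.4° A.
Step 6 — Complex power: S = V·I* = 1.338 - j1.879 VA.
Step 7 — Real power: P = Re(S) = 1.338 W.
Step 8 — Reactive power: Q = Im(S) = -1.879 VAR.
Step 9 — Apparent power: |S| = 2.306 VA.
Step 10 — Power factor: PF = P/|S| = 0.5801 (leading).

(a) P = 1.338 W  (b) Q = -1.879 VAR  (c) S = 2.306 VA  (d) PF = 0.5801 (leading)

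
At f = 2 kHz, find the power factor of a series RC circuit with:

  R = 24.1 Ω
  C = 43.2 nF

Step 1 — Angular frequency: ω = 2π·f = 2π·2000 = 1.257e+04 rad/s.
Step 2 — Component impedances:
  R: Z = R = 24.1 Ω
  C: Z = 1/(jωC) = -j/(ω·C) = 0 - j1842 Ω
Step 3 — Series combination: Z_total = R + C = 24.1 - j1842 Ω = 1842∠-89.3° Ω.
Step 4 — Power factor: PF = cos(φ) = Re(Z)/|Z| = 24.1/1842 = 0.01308.
Step 5 — Type: Im(Z) = -1842 ⇒ leading (phase φ = -89.3°).

PF = 0.01308 (leading, φ = -89.3°)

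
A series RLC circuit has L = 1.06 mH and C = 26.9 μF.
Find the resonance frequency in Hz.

Step 1 — Resonance condition Im(Z)=0 gives ω₀ = 1/√(LC).
Step 2 — ω₀ = 1/√(0.00106·2.69e-05) = 5922 rad/s.
Step 3 — f₀ = ω₀/(2π) = 942.5 Hz.

f₀ = 942.5 Hz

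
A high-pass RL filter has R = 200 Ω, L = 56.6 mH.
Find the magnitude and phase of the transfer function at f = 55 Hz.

Step 1 — Angular frequency: ω = 2π·55 = 345.6 rad/s.
Step 2 — Transfer function: H(jω) = jωL/(R + jωL).
Step 3 — Numerator jωL = j·19.56; denominator R + jωL = 200 + j19.56.
Step 4 — H = 0.009474 + j0.09687.
Step 5 — Magnitude: |H| = 0.09733 (-20.2 dB); phase: φ = 84.4°.

|H| = 0.09733 (-20.2 dB), φ = 84.4°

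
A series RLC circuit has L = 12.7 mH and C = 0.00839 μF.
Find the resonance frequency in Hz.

Step 1 — Resonance condition Im(Z)=0 gives ω₀ = 1/√(LC).
Step 2 — ω₀ = 1/√(0.0127·8.39e-09) = 9.688e+04 rad/s.
Step 3 — f₀ = ω₀/(2π) = 1.542e+04 Hz.

f₀ = 1.542e+04 Hz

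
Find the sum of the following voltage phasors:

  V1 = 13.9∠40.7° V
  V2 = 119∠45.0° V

Step 1 — Convert each phasor to rectangular form:
  V1 = 13.9·(cos(40.7°) + j·sin(40.7°)) = 10.54 + j9.064 V
  V2 = 119·(cos(45.0°) + j·sin(45.0°)) = 84.15 + j84.15 V
Step 2 — Sum components: V_total = 94.68 + j93.21 V.
Step 3 — Convert to polar: |V_total| = 132.9 V, ∠V_total = 44.6°.

V_total = 132.9∠44.6° V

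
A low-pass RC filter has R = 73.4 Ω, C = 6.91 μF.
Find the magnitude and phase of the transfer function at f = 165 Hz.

Step 1 — Angular frequency: ω = 2π·165 = 1037 rad/s.
Step 2 — Transfer function: H(jω) = 1/(1 + jωRC).
Step 3 — Denominator: 1 + jωRC = 1 + j·1037·73.4·6.91e-06 = 1 + j0.5258.
Step 4 — H = 0.7834 - j0.4119.
Step 5 — Magnitude: |H| = 0.8851 (-1.1 dB); phase: φ = -27.7°.

|H| = 0.8851 (-1.1 dB), φ = -27.7°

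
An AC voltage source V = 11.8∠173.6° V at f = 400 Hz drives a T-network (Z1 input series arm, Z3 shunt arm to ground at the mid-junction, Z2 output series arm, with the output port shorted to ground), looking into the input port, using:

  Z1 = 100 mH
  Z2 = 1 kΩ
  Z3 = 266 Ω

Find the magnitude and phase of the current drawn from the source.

Step 1 — Angular frequency: ω = 2π·f = 2π·400 = 2513 rad/s.
Step 2 — Component impedances:
  Z1: Z = jωL = j·2513·0.1 = 0 + j251.3 Ω
  Z2: Z = R = 1000 Ω
  Z3: Z = R = 266 Ω
Step 3 — With the output port shorted to ground, the output series arm Z2 runs from the junction to ground; the shunt arm Z3 also runs from the junction to ground. They appear in parallel: Z3 || Z2 = 210.1 Ω.
Step 4 — Series with input arm Z1: Z_in = Z1 + (Z3 || Z2) = 210.1 + j251.3 Ω = 327.6∠50.1° Ω.
Step 5 — Source phasor: V = 11.8∠173.6° V = -11.73 + j1.315 V.
Step 6 — Ohm's law: I = V / Z_total = (-11.73 + j1.315) / (210.1 + j251.3) = -0.01988 + j0.03004 A.
Step 7 — Convert to polar: |I| = 0.03602 A, ∠I = 123.5°.

I = 0.03602∠123.5° A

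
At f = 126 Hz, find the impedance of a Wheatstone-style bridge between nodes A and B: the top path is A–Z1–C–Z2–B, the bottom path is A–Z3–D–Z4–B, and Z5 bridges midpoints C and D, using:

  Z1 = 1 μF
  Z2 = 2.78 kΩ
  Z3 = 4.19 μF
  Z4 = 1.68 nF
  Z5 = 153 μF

Step 1 — Angular frequency: ω = 2π·f = 2π·126 = 791.7 rad/s.
Step 2 — Component impedances:
  Z1: Z = 1/(jωC) = -j/(ω·C) = 0 - j1263 Ω
  Z2: Z = R = 2780 Ω
  Z3: Z = 1/(jωC) = -j/(ω·C) = 0 - j301.5 Ω
  Z4: Z = 1/(jωC) = -j/(ω·C) = 0 - j7.519e+05 Ω
  Z5: Z = 1/(jωC) = -j/(ω·C) = 0 - j8.256 Ω
Step 3 — Bridge requires nodal analysis (the Z5 bridge couples midpoints C and D, so the two paths cannot be reduced to a simple series/parallel combination). Setting node B to ground and injecting 1 A at node A, the 3-node admittance system at A, C, D solves to V_A = Z_AB = 2780 - j259 Ω = 2792∠-5.3° Ω.

Z = 2780 - j259 Ω = 2792∠-5.3° Ω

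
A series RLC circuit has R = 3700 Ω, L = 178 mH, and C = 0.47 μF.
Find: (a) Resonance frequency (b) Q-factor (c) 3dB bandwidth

Step 1 — Resonance condition Im(Z)=0 gives ω₀ = 1/√(LC).
Step 2 — ω₀ = 1/√(0.178·4.7e-07) = 3457 rad/s.
Step 3 — f₀ = ω₀/(2π) = 550.3 Hz.
Step 4 — Series Q: Q = ω₀L/R = 3457·0.178/3700 = 0.1663.
Step 5 — 3dB bandwidth: Δω = ω₀/Q = 2.079e+04 rad/s; BW = Δω/(2π) = 3308 Hz.

(a) f₀ = 550.3 Hz  (b) Q = 0.1663  (c) BW = 3308 Hz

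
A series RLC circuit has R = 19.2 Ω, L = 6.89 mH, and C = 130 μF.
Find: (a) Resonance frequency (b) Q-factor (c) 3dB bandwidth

Step 1 — Resonance: ω₀ = 1/√(LC) = 1/√(0.00689·0.00013) = 1057 rad/s.
Step 2 — f₀ = ω₀/(2π) = 168.2 Hz.
Step 3 — Series Q: Q = ω₀L/R = 1057·0.00689/19.2 = 0.3792.
Step 4 — Bandwidth: Δω = ω₀/Q = 2787 rad/s; BW = Δω/(2π) = 443.5 Hz.

(a) f₀ = 168.2 Hz  (b) Q = 0.3792  (c) BW = 443.5 Hz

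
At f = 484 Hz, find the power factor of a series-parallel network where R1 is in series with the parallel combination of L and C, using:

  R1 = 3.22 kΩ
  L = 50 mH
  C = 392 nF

Step 1 — Angular frequency: ω = 2π·f = 2π·484 = 3041 rad/s.
Step 2 — Component impedances:
  R1: Z = R = 3220 Ω
  L: Z = jωL = j·3041·0.05 = 0 + j152.1 Ω
  C: Z = 1/(jωC) = -j/(ω·C) = 0 - j838.9 Ω
Step 3 — Parallel branch: L || C = 1/(1/L + 1/C) = 0 + j185.7 Ω.
Step 4 — Series with R1: Z_total = R1 + (L || C) = 3220 + j185.7 Ω = 3225∠3.3° Ω.
Step 5 — Power factor: PF = cos(φ) = Re(Z)/|Z| = 3220/3225.4 = 0.9983.
Step 6 — Type: Im(Z) = 185.7 ⇒ lagging (phase φ = 3.3°).

PF = 0.9983 (lagging, φ = 3.3°)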